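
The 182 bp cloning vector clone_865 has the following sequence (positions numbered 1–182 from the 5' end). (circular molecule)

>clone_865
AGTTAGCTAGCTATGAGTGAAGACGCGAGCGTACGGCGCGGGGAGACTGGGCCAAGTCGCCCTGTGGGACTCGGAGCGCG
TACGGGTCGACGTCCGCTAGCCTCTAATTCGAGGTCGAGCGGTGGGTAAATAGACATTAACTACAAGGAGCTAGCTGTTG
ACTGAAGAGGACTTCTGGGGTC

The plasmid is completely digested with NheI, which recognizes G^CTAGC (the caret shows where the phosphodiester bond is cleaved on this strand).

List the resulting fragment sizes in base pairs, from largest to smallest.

NheI sites (GCTAGC) start at positions 6, 96, 150.
NheI cuts after the first base of each site, so after positions 6, 96, 150.
Circular molecule, 3 cuts → 3 fragments:
  7–96 → 90 bp
  97–150 → 54 bp
  151–182 then 1–6 → 32 + 6 = 38 bp
Sorted largest to smallest: 90, 54, 38 bp.

90, 54, 38 bp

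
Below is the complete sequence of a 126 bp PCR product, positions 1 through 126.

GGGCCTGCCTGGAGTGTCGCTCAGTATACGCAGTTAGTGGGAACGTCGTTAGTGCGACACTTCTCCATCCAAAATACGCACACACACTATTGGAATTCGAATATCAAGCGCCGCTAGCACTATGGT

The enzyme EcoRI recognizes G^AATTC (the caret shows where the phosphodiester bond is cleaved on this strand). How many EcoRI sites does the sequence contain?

GAATTC occurs starting at position 93.
EcoRI cuts at 1 site.

1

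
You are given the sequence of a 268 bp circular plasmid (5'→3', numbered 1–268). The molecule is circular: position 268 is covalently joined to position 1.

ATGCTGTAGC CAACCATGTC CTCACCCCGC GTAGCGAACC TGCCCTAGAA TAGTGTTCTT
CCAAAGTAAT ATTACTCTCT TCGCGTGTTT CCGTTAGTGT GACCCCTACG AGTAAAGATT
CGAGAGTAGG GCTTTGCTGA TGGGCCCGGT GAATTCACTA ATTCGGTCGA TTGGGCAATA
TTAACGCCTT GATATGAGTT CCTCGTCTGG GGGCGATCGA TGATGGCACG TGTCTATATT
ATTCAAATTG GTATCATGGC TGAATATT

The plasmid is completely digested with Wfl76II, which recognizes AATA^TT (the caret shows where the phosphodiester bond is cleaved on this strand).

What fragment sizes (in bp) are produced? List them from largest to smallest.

Wfl76II sites (AATATT) start at positions 68, 177, 263.
Wfl76II cuts after base 4 of each site, so after positions 71, 180, 266.
Circular molecule, 3 cuts → 3 fragments:
  72–180 → 109 bp
  181–266 → 86 bp
  267–268 then 1–71 → 2 + 71 = 73 bp
Sorted largest to smallest: 109, 86, 73 bp.

109, 86, 73 bp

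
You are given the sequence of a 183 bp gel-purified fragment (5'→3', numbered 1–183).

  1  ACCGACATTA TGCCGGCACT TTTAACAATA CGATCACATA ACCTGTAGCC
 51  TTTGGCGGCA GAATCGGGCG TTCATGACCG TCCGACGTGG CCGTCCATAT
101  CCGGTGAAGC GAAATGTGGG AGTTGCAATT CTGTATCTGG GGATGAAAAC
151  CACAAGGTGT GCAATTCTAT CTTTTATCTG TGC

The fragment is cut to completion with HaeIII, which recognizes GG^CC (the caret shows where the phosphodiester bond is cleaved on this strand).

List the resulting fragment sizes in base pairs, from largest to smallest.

The HaeIII site (GGCC) starts at position 89.
HaeIII cuts after base 2 of each site, so after position 90.
Linear molecule, 1 cut → 2 fragments:
  1–90 → 90 bp
  91–183 → 93 bp
Sorted largest to smallest: 93, 90 bp.

93, 90 bp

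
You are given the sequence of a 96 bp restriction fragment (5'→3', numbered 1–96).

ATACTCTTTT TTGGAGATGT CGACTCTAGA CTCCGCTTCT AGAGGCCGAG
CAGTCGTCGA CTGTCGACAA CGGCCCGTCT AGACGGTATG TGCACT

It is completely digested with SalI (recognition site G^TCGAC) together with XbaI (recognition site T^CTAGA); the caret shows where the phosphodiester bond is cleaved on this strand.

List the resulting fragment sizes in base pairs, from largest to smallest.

SalI sites (GTCGAC) start at positions 19, 56, 63.
SalI cuts after the first base of each site, so after positions 19, 56, 63.
XbaI sites (TCTAGA) start at positions 25, 38, 78.
XbaI cuts after the first base of each site, so after positions 25, 38, 78.
Combined cut positions: 19, 25, 38, 56, 63, 78.
Linear molecule, 6 cuts → 7 fragments:
  1–19 → 19 bp
  20–25 → 6 bp
  26–38 → 13 bp
  39–56 → 18 bp
  57–63 → 7 bp
  64–78 → 15 bp
  79–96 → 18 bp
Sorted largest to smallest: 19, 18, 18, 15, 13, 7, 6 bp.

19, 18, 18, 15, 13, 7, 6 bp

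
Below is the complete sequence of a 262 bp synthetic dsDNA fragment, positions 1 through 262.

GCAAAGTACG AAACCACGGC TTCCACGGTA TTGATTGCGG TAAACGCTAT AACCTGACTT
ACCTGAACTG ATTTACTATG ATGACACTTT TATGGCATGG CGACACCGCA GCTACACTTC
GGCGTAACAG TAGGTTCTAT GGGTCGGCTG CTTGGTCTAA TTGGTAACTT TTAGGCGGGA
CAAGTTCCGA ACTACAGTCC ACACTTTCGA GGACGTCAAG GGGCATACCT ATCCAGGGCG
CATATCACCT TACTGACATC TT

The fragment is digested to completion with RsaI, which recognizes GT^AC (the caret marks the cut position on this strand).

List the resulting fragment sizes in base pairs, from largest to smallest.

The RsaI site (GTAC) starts at position 6.
RsaI cuts after base 2 of each site, so after position 7.
Linear molecule, 1 cut → 2 fragments:
  1–7 → 7 bp
  8–262 → 255 bp
Sorted largest to smallest: 255, 7 bp.

255, 7 bp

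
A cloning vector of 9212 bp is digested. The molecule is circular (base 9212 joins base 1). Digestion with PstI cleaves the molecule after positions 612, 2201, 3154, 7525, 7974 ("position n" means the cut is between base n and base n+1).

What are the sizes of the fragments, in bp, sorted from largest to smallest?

4371, 1850, 1589, 953, 449 bp

Circular molecule, 5 cuts → 5 fragments:
  2201 − 612 = 1589 bp
  3154 − 2201 = 953 bp
  7525 − 3154 = 4371 bp
  7974 − 7525 = 449 bp
  wrap: 9212 − 7974 + 612 = 1850 bp
Sorted largest to smallest: 4371, 1850, 1589, 953, 449 bp.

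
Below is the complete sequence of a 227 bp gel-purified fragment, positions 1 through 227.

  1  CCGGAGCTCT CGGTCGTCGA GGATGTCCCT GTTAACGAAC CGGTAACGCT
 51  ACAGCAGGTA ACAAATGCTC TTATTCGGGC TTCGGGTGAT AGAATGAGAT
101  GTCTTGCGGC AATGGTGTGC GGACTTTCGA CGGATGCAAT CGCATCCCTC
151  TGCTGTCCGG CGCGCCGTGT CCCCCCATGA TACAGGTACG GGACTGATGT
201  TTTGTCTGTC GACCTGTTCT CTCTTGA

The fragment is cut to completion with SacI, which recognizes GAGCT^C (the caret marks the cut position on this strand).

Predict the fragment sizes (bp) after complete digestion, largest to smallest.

219, 8 bp

The SacI site (GAGCTC) starts at position 4.
SacI cuts after base 5 of each site (before the last base), so after position 8.
Linear molecule, 1 cut → 2 fragments:
  1–8 → 8 bp
  9–227 → 219 bp
Sorted largest to smallest: 219, 8 bp.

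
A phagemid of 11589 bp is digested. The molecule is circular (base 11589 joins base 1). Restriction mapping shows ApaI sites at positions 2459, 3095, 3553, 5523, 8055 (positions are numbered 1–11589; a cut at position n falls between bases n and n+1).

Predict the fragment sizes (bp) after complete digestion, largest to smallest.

5993, 2532, 1970, 636, 458 bp

Circular molecule, 5 cuts → 5 fragments:
  3095 − 2459 = 636 bp
  3553 − 3095 = 458 bp
  5523 − 3553 = 1970 bp
  8055 − 5523 = 2532 bp
  wrap: 11589 − 8055 + 2459 = 5993 bp
Sorted largest to smallest: 5993, 2532, 1970, 636, 458 bp.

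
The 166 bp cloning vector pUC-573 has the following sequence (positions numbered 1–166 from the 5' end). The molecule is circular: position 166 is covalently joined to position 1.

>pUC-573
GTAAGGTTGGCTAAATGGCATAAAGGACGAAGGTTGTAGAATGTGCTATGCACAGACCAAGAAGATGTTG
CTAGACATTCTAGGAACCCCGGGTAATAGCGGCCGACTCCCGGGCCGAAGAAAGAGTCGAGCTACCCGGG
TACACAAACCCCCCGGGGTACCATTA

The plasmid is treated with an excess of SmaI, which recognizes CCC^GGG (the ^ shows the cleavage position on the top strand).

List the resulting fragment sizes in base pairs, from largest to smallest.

SmaI sites (CCCGGG) start at positions 88, 109, 135, 152.
SmaI cuts after base 3 of each site, so after positions 90, 111, 137, 154.
Circular molecule, 4 cuts → 4 fragments:
  91–111 → 21 bp
  112–137 → 26 bp
  138–154 → 17 bp
  155–166 then 1–90 → 12 + 90 = 102 bp
Sorted largest to smallest: 102, 26, 21, 17 bp.

102, 26, 21, 17 bp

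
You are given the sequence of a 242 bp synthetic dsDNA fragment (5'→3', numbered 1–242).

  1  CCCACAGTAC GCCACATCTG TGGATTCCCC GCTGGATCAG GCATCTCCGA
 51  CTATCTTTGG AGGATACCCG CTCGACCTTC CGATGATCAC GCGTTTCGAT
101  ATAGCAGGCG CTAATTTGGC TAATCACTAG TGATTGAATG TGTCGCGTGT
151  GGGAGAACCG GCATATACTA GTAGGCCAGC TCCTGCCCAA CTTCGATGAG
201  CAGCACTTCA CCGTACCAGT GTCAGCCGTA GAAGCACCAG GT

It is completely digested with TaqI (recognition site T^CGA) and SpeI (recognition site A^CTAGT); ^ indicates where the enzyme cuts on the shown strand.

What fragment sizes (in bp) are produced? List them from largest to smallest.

72, 49, 41, 30, 26, 24 bp

TaqI sites (TCGA) start at positions 72, 96, 193.
TaqI cuts after the first base of each site, so after positions 72, 96, 193.
SpeI sites (ACTAGT) start at positions 126, 167.
SpeI cuts after the first base of each site, so after positions 126, 167.
Combined cut positions: 72, 96, 126, 167, 193.
Linear molecule, 5 cuts → 6 fragments:
  1–72 → 72 bp
  73–96 → 24 bp
  97–126 → 30 bp
  127–167 → 41 bp
  168–193 → 26 bp
  194–242 → 49 bp
Sorted largest to smallest: 72, 49, 41, 30, 26, 24 bp.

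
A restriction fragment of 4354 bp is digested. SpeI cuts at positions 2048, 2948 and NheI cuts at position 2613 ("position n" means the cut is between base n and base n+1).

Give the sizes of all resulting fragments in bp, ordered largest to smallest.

2048, 1406, 565, 335 bp

Combined cut positions (sorted): 2048, 2613, 2948.
Linear molecule, 3 cuts → 4 fragments:
  2048 − 0 = 2048 bp
  2613 − 2048 = 565 bp
  2948 − 2613 = 335 bp
  4354 − 2948 = 1406 bp
Sorted largest to smallest: 2048, 1406, 565, 335 bp.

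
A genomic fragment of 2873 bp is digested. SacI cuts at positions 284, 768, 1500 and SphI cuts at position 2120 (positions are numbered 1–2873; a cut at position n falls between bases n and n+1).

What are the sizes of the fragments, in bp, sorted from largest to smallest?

Combined cut positions (sorted): 284, 768, 1500, 2120.
Linear molecule, 4 cuts → 5 fragments:
  284 − 0 = 284 bp
  768 − 284 = 484 bp
  1500 − 768 = 732 bp
  2120 − 1500 = 620 bp
  2873 − 2120 = 753 bp
Sorted largest to smallest: 753, 732, 620, 484, 284 bp.

753, 732, 620, 484, 284 bp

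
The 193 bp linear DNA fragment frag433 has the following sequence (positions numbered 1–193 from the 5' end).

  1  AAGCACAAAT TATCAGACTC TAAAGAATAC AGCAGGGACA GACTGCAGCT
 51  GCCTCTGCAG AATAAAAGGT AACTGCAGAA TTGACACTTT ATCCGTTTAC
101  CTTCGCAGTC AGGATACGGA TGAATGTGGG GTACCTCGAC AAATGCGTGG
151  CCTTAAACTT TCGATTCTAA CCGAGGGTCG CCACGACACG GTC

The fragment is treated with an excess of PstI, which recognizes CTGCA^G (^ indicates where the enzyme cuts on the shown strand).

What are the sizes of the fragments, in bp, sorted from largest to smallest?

PstI sites (CTGCAG) start at positions 43, 55, 73.
PstI cuts after base 5 of each site (before the last base), so after positions 47, 59, 77.
Linear molecule, 3 cuts → 4 fragments:
  1–47 → 47 bp
  48–59 → 12 bp
  60–77 → 18 bp
  78–193 → 116 bp
Sorted largest to smallest: 116, 47, 18, 12 bp.

116, 47, 18, 12 bp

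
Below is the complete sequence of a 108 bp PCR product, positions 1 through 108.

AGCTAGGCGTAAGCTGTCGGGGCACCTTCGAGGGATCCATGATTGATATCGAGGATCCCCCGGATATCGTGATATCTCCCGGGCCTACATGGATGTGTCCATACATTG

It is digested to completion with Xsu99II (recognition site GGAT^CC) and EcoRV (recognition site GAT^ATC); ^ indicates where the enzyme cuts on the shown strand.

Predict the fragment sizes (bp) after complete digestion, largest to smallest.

Xsu99II sites (GGATCC) start at positions 33, 53.
Xsu99II cuts after base 4 of each site, so after positions 36, 56.
EcoRV sites (GATATC) start at positions 45, 63, 71.
EcoRV cuts after base 3 of each site, so after positions 47, 65, 73.
Combined cut positions: 36, 47, 56, 65, 73.
Linear molecule, 5 cuts → 6 fragments:
  1–36 → 36 bp
  37–47 → 11 bp
  48–56 → 9 bp
  57–65 → 9 bp
  66–73 → 8 bp
  74–108 → 35 bp
Sorted largest to smallest: 36, 35, 11, 9, 9, 8 bp.

36, 35, 11, 9, 9, 8 bp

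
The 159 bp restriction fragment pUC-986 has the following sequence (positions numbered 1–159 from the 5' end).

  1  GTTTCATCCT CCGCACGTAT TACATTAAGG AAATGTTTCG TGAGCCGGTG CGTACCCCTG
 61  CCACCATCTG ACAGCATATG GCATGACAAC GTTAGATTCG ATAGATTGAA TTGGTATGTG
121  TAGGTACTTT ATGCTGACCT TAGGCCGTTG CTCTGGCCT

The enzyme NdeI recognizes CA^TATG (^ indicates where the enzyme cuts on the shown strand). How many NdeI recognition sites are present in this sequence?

CATATG occurs starting at position 75.
NdeI cuts at 1 site.

1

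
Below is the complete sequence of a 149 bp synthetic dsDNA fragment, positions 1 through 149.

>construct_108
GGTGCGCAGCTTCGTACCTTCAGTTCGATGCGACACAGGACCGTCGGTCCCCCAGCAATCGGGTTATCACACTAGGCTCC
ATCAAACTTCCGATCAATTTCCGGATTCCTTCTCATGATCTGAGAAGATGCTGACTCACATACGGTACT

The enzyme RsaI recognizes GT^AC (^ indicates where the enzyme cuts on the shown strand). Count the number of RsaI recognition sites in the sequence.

2

GTAC occurs starting at positions 14, 145.
RsaI cuts at 2 sites.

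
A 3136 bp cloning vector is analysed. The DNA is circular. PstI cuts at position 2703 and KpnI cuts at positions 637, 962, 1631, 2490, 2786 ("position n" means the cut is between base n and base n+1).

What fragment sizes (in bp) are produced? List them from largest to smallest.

987, 859, 669, 325, 213, 83 bp

Combined cut positions (sorted): 637, 962, 1631, 2490, 2703, 2786.
Circular molecule, 6 cuts → 6 fragments:
  962 − 637 = 325 bp
  1631 − 962 = 669 bp
  2490 − 1631 = 859 bp
  2703 − 2490 = 213 bp
  2786 − 2703 = 83 bp
  wrap: 3136 − 2786 + 637 = 987 bp
Sorted largest to smallest: 987, 859, 669, 325, 213, 83 bp.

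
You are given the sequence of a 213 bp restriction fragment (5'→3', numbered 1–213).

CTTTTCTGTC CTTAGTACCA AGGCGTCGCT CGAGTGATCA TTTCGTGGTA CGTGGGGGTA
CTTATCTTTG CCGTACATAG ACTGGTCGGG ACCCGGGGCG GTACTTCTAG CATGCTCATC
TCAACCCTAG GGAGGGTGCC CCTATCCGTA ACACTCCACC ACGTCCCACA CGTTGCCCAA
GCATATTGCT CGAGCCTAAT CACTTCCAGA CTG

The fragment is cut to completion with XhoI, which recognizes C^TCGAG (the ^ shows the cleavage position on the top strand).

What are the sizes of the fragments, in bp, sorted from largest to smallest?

160, 29, 24 bp

XhoI sites (CTCGAG) start at positions 29, 189.
XhoI cuts after the first base of each site, so after positions 29, 189.
Linear molecule, 2 cuts → 3 fragments:
  1–29 → 29 bp
  30–189 → 160 bp
  190–213 → 24 bp
Sorted largest to smallest: 160, 29, 24 bp.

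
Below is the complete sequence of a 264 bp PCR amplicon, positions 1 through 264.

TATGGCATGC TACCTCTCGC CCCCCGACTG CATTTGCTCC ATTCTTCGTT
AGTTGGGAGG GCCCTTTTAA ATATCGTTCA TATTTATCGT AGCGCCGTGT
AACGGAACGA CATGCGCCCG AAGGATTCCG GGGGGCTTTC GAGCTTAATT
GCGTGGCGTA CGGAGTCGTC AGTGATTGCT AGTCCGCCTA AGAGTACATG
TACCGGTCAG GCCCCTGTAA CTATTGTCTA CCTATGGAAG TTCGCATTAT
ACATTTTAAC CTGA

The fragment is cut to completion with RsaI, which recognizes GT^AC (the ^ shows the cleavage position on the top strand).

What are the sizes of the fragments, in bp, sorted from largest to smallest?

159, 63, 36, 6 bp

RsaI sites (GTAC) start at positions 158, 194, 200.
RsaI cuts after base 2 of each site, so after positions 159, 195, 201.
Linear molecule, 3 cuts → 4 fragments:
  1–159 → 159 bp
  160–195 → 36 bp
  196–201 → 6 bp
  202–264 → 63 bp
Sorted largest to smallest: 159, 63, 36, 6 bp.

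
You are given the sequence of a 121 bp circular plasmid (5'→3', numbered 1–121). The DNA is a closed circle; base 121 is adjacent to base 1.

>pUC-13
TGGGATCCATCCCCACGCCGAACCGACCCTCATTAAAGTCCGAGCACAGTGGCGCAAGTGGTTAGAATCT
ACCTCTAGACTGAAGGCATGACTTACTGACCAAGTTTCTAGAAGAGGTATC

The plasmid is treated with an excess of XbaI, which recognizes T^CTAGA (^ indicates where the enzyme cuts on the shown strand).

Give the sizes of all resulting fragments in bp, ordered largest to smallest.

88, 33 bp

XbaI sites (TCTAGA) start at positions 74, 107.
XbaI cuts after the first base of each site, so after positions 74, 107.
Circular molecule, 2 cuts → 2 fragments:
  75–107 → 33 bp
  108–121 then 1–74 → 14 + 74 = 88 bp
Sorted largest to smallest: 88, 33 bp.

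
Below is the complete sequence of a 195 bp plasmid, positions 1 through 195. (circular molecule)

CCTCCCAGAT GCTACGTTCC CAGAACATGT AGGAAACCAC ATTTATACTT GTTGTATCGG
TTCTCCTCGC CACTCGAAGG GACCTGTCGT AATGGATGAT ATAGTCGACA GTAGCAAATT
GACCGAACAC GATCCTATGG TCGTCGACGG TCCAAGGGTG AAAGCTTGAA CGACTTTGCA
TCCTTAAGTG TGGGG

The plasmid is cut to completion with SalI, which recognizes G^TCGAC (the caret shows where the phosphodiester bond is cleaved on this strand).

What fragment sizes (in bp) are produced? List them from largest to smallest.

SalI sites (GTCGAC) start at positions 104, 143.
SalI cuts after the first base of each site, so after positions 104, 143.
Circular molecule, 2 cuts → 2 fragments:
  105–143 → 39 bp
  144–195 then 1–104 → 52 + 104 = 156 bp
Sorted largest to smallest: 156, 39 bp.

156, 39 bp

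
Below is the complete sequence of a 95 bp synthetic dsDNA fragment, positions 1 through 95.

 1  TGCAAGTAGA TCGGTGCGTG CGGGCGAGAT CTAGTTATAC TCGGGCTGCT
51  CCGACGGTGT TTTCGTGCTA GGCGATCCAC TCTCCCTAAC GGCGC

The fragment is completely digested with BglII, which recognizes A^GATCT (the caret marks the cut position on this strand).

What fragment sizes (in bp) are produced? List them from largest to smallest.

68, 27 bp

The BglII site (AGATCT) starts at position 27.
BglII cuts after the first base of each site, so after position 27.
Linear molecule, 1 cut → 2 fragments:
  1–27 → 27 bp
  28–95 → 68 bp
Sorted largest to smallest: 68, 27 bp.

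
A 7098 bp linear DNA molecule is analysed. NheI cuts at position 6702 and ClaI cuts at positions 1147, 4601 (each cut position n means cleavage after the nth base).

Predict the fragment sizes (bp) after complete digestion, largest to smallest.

3454, 2101, 1147, 396 bp

Combined cut positions (sorted): 1147, 4601, 6702.
Linear molecule, 3 cuts → 4 fragments:
  1147 − 0 = 1147 bp
  4601 − 1147 = 3454 bp
  6702 − 4601 = 2101 bp
  7098 − 6702 = 396 bp
Sorted largest to smallest: 3454, 2101, 1147, 396 bp.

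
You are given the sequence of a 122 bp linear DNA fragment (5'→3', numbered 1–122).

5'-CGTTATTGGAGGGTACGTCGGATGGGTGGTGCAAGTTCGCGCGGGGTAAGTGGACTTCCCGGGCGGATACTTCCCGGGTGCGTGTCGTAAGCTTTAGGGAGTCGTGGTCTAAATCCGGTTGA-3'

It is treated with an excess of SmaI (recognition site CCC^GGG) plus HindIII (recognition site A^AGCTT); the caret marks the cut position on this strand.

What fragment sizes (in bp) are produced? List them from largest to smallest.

60, 33, 15, 14 bp

SmaI sites (CCCGGG) start at positions 58, 73.
SmaI cuts after base 3 of each site, so after positions 60, 75.
The HindIII site (AAGCTT) starts at position 89.
HindIII cuts after the first base of each site, so after position 89.
Combined cut positions: 60, 75, 89.
Linear molecule, 3 cuts → 4 fragments:
  1–60 → 60 bp
  61–75 → 15 bp
  76–89 → 14 bp
  90–122 → 33 bp
Sorted largest to smallest: 60, 33, 15, 14 bp.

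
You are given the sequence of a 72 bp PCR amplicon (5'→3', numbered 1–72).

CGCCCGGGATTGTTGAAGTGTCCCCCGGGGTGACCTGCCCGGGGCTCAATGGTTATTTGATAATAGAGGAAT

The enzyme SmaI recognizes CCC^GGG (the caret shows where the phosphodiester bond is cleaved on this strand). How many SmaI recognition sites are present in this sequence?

CCCGGG occurs starting at positions 3, 24, 38.
SmaI cuts at 3 sites.

3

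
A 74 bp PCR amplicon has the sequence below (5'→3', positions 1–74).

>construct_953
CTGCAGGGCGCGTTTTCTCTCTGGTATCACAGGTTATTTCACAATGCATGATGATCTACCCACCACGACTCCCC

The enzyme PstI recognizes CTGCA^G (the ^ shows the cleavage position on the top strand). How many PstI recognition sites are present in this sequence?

CTGCAG occurs starting at position 1.
PstI cuts at 1 site.

1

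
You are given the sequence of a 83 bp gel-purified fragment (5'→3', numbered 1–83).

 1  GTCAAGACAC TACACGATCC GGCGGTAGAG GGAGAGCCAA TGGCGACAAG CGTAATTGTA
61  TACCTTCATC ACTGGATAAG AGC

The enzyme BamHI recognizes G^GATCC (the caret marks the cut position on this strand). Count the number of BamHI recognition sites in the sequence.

0

No occurrence of GGATCC is present in the sequence.
BamHI does not cut: 0 sites.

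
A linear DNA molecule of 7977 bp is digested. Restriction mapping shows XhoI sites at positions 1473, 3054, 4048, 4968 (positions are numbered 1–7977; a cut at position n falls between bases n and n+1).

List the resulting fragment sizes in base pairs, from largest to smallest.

3009, 1581, 1473, 994, 920 bp

Linear molecule, 4 cuts → 5 fragments:
  1473 − 0 = 1473 bp
  3054 − 1473 = 1581 bp
  4048 − 3054 = 994 bp
  4968 − 4048 = 920 bp
  7977 − 4968 = 3009 bp
Sorted largest to smallest: 3009, 1581, 1473, 994, 920 bp.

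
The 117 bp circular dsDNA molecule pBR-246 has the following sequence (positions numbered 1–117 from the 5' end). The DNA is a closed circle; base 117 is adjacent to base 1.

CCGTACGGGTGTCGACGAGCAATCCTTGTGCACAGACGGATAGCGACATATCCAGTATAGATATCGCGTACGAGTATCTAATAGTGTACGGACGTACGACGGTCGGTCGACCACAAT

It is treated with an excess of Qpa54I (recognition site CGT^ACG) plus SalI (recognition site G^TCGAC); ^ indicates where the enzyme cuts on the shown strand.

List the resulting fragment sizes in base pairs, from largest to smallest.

Qpa54I sites (CGTACG) start at positions 2, 67, 93.
Qpa54I cuts after base 3 of each site, so after positions 4, 69, 95.
SalI sites (GTCGAC) start at positions 11, 106.
SalI cuts after the first base of each site, so after positions 11, 106.
Combined cut positions: 4, 11, 69, 95, 106.
Circular molecule, 5 cuts → 5 fragments:
  5–11 → 7 bp
  12–69 → 58 bp
  70–95 → 26 bp
  96–106 → 11 bp
  107–117 then 1–4 → 11 + 4 = 15 bp
Sorted largest to smallest: 58, 26, 15, 11, 7 bp.

58, 26, 15, 11, 7 bp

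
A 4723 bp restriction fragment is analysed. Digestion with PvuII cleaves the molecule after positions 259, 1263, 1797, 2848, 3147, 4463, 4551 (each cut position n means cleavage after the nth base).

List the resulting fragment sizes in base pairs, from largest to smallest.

Linear molecule, 7 cuts → 8 fragments:
  259 − 0 = 259 bp
  1263 − 259 = 1004 bp
  1797 − 1263 = 534 bp
  2848 − 1797 = 1051 bp
  3147 − 2848 = 299 bp
  4463 − 3147 = 1316 bp
  4551 − 4463 = 88 bp
  4723 − 4551 = 172 bp
Sorted largest to smallest: 1316, 1051, 1004, 534, 299, 259, 172, 88 bp.

1316, 1051, 1004, 534, 299, 259, 172, 88 bp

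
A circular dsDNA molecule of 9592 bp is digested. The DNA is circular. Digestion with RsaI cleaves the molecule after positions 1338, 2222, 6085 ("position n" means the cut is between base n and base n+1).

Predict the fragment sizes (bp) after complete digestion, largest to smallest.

Circular molecule, 3 cuts → 3 fragments:
  2222 − 1338 = 884 bp
  6085 − 2222 = 3863 bp
  wrap: 9592 − 6085 + 1338 = 4845 bp
Sorted largest to smallest: 4845, 3863, 884 bp.

4845, 3863, 884 bp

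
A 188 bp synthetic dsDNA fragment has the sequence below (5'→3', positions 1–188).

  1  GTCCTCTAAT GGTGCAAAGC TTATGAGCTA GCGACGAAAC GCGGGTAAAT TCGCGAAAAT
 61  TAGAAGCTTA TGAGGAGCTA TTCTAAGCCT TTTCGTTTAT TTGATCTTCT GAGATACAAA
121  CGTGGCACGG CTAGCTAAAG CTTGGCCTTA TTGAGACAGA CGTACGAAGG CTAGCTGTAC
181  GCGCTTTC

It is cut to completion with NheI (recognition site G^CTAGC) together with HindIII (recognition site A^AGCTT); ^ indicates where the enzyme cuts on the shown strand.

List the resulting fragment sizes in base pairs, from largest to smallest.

NheI sites (GCTAGC) start at positions 27, 130, 170.
NheI cuts after the first base of each site, so after positions 27, 130, 170.
HindIII sites (AAGCTT) start at positions 17, 64, 138.
HindIII cuts after the first base of each site, so after positions 17, 64, 138.
Combined cut positions: 17, 27, 64, 130, 138, 170.
Linear molecule, 6 cuts → 7 fragments:
  1–17 → 17 bp
  18–27 → 10 bp
  28–64 → 37 bp
  65–130 → 66 bp
  131–138 → 8 bp
  139–170 → 32 bp
  171–188 → 18 bp
Sorted largest to smallest: 66, 37, 32, 18, 17, 10, 8 bp.

66, 37, 32, 18, 17, 10, 8 bp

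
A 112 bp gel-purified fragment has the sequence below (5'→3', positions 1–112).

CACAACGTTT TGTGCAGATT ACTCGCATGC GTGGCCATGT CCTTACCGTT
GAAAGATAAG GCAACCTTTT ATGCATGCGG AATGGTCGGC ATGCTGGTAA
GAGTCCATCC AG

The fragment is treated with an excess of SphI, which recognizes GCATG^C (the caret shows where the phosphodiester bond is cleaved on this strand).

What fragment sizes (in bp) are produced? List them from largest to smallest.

SphI sites (GCATGC) start at positions 25, 73, 89.
SphI cuts after base 5 of each site (before the last base), so after positions 29, 77, 93.
Linear molecule, 3 cuts → 4 fragments:
  1–29 → 29 bp
  30–77 → 48 bp
  78–93 → 16 bp
  94–112 → 19 bp
Sorted largest to smallest: 48, 29, 19, 16 bp.

48, 29, 19, 16 bp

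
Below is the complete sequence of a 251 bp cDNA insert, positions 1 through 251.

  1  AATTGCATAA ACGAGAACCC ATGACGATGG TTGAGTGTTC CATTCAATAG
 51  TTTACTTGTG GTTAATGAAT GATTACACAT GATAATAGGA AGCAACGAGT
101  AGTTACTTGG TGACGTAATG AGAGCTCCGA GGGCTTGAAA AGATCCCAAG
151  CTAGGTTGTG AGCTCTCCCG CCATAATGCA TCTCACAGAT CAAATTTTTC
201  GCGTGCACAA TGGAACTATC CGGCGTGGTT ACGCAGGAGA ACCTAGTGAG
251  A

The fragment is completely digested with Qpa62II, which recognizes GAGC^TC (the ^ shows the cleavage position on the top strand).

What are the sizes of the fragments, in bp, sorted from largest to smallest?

Qpa62II sites (GAGCTC) start at positions 122, 160.
Qpa62II cuts after base 4 of each site, so after positions 125, 163.
Linear molecule, 2 cuts → 3 fragments:
  1–125 → 125 bp
  126–163 → 38 bp
  164–251 → 88 bp
Sorted largest to smallest: 125, 88, 38 bp.

125, 88, 38 bp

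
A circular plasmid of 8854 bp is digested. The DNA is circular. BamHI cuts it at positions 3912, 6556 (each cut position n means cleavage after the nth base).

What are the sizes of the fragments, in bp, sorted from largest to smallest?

Circular molecule, 2 cuts → 2 fragments:
  6556 − 3912 = 2644 bp
  wrap: 8854 − 6556 + 3912 = 6210 bp
Sorted largest to smallest: 6210, 2644 bp.

6210, 2644 bp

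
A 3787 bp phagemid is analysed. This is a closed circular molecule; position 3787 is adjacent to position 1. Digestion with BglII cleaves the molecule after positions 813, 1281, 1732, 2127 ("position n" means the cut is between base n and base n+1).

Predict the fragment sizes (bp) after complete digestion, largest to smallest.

2473, 468, 451, 395 bp

Circular molecule, 4 cuts → 4 fragments:
  1281 − 813 = 468 bp
  1732 − 1281 = 451 bp
  2127 − 1732 = 395 bp
  wrap: 3787 − 2127 + 813 = 2473 bp
Sorted largest to smallest: 2473, 468, 451, 395 bp.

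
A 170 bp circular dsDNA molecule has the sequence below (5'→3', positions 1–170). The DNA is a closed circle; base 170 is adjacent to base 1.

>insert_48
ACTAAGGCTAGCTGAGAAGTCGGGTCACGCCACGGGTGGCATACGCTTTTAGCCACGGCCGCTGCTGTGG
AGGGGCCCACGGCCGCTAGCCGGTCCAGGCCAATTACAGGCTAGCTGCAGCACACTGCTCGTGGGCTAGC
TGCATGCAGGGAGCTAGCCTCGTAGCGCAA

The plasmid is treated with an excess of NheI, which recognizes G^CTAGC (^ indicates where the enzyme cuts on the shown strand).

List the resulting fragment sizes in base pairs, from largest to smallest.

78, 25, 25, 24, 18 bp

NheI sites (GCTAGC) start at positions 7, 85, 110, 135, 153.
NheI cuts after the first base of each site, so after positions 7, 85, 110, 135, 153.
Circular molecule, 5 cuts → 5 fragments:
  8–85 → 78 bp
  86–110 → 25 bp
  111–135 → 25 bp
  136–153 → 18 bp
  154–170 then 1–7 → 17 + 7 = 24 bp
Sorted largest to smallest: 78, 25, 25, 24, 18 bp.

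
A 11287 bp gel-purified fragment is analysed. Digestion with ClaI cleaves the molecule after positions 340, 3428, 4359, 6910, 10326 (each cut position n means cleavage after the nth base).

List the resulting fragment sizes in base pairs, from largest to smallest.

Linear molecule, 5 cuts → 6 fragments:
  340 − 0 = 340 bp
  3428 − 340 = 3088 bp
  4359 − 3428 = 931 bp
  6910 − 4359 = 2551 bp
  10326 − 6910 = 3416 bp
  11287 − 10326 = 961 bp
Sorted largest to smallest: 3416, 3088, 2551, 961, 931, 340 bp.

3416, 3088, 2551, 961, 931, 340 bp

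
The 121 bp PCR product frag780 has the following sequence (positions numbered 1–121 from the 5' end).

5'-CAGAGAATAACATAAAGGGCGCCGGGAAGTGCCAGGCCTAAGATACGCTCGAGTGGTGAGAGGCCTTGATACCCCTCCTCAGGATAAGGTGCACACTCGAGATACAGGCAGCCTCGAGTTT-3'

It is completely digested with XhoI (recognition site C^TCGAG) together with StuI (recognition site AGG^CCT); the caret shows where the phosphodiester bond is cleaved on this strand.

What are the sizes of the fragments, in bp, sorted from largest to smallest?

XhoI sites (CTCGAG) start at positions 48, 96, 113.
XhoI cuts after the first base of each site, so after positions 48, 96, 113.
StuI sites (AGGCCT) start at positions 34, 61.
StuI cuts after base 3 of each site, so after positions 36, 63.
Combined cut positions: 36, 48, 63, 96, 113.
Linear molecule, 5 cuts → 6 fragments:
  1–36 → 36 bp
  37–48 → 12 bp
  49–63 → 15 bp
  64–96 → 33 bp
  97–113 → 17 bp
  114–121 → 8 bp
Sorted largest to smallest: 36, 33, 17, 15, 12, 8 bp.

36, 33, 17, 15, 12, 8 bp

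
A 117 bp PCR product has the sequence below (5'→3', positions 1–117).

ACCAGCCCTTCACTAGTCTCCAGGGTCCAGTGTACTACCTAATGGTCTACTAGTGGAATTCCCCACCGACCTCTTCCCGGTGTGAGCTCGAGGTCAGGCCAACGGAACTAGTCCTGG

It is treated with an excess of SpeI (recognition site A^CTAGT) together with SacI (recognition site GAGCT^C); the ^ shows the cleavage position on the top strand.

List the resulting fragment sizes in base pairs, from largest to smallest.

SpeI sites (ACTAGT) start at positions 12, 49, 107.
SpeI cuts after the first base of each site, so after positions 12, 49, 107.
The SacI site (GAGCTC) starts at position 84.
SacI cuts after base 5 of each site (before the last base), so after position 88.
Combined cut positions: 12, 49, 88, 107.
Linear molecule, 4 cuts → 5 fragments:
  1–12 → 12 bp
  13–49 → 37 bp
  50–88 → 39 bp
  89–107 → 19 bp
  108–117 → 10 bp
Sorted largest to smallest: 39, 37, 19, 12, 10 bp.

39, 37, 19, 12, 10 bp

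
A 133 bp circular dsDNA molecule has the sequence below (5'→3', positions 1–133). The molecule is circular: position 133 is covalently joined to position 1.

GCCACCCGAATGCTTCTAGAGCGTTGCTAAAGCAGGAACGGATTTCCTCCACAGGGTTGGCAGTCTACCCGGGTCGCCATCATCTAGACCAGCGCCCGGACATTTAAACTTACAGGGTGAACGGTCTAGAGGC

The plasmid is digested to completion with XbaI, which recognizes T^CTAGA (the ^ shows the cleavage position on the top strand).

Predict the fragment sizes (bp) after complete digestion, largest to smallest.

68, 42, 23 bp

XbaI sites (TCTAGA) start at positions 15, 83, 125.
XbaI cuts after the first base of each site, so after positions 15, 83, 125.
Circular molecule, 3 cuts → 3 fragments:
  16–83 → 68 bp
  84–125 → 42 bp
  126–133 then 1–15 → 8 + 15 = 23 bp
Sorted largest to smallest: 68, 42, 23 bp.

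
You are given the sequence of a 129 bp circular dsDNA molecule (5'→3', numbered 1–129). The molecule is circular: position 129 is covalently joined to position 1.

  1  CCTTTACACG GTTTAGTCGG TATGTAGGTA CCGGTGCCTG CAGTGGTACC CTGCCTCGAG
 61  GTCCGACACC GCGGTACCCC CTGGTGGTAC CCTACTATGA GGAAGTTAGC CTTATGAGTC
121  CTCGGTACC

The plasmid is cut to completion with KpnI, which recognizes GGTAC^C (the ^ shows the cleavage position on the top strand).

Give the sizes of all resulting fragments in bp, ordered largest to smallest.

KpnI sites (GGTACC) start at positions 27, 45, 73, 86, 124.
KpnI cuts after base 5 of each site (before the last base), so after positions 31, 49, 77, 90, 128.
Circular molecule, 5 cuts → 5 fragments:
  32–49 → 18 bp
  50–77 → 28 bp
  78–90 → 13 bp
  91–128 → 38 bp
  129–129 then 1–31 → 1 + 31 = 32 bp
Sorted largest to smallest: 38, 32, 28, 18, 13 bp.

38, 32, 28, 18, 13 bp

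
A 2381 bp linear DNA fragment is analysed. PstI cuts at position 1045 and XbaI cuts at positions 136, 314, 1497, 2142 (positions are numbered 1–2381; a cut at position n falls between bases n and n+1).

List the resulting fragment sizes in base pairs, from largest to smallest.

731, 645, 452, 239, 178, 136 bp

Combined cut positions (sorted): 136, 314, 1045, 1497, 2142.
Linear molecule, 5 cuts → 6 fragments:
  136 − 0 = 136 bp
  314 − 136 = 178 bp
  1045 − 314 = 731 bp
  1497 − 1045 = 452 bp
  2142 − 1497 = 645 bp
  2381 − 2142 = 239 bp
Sorted largest to smallest: 731, 645, 452, 239, 178, 136 bp.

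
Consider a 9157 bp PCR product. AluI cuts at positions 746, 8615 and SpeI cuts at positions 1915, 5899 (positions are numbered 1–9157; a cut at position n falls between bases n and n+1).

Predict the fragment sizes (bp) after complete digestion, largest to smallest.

Combined cut positions (sorted): 746, 1915, 5899, 8615.
Linear molecule, 4 cuts → 5 fragments:
  746 − 0 = 746 bp
  1915 − 746 = 1169 bp
  5899 − 1915 = 3984 bp
  8615 − 5899 = 2716 bp
  9157 − 8615 = 542 bp
Sorted largest to smallest: 3984, 2716, 1169, 746, 542 bp.

3984, 2716, 1169, 746, 542 bp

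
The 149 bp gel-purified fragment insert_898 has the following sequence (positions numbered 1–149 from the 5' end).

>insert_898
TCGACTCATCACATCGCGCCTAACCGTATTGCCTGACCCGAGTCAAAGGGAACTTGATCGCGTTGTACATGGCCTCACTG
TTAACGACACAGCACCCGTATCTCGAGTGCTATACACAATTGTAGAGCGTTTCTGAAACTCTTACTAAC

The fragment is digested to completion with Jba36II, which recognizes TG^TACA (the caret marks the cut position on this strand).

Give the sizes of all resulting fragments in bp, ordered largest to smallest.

84, 65 bp

The Jba36II site (TGTACA) starts at position 64.
Jba36II cuts after base 2 of each site, so after position 65.
Linear molecule, 1 cut → 2 fragments:
  1–65 → 65 bp
  66–149 → 84 bp
Sorted largest to smallest: 84, 65 bp.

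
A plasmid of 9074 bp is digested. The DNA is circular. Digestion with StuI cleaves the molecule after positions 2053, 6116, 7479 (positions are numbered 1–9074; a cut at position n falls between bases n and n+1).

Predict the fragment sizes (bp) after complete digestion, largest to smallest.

4063, 3648, 1363 bp

Circular molecule, 3 cuts → 3 fragments:
  6116 − 2053 = 4063 bp
  7479 − 6116 = 1363 bp
  wrap: 9074 − 7479 + 2053 = 3648 bp
Sorted largest to smallest: 4063, 3648, 1363 bp.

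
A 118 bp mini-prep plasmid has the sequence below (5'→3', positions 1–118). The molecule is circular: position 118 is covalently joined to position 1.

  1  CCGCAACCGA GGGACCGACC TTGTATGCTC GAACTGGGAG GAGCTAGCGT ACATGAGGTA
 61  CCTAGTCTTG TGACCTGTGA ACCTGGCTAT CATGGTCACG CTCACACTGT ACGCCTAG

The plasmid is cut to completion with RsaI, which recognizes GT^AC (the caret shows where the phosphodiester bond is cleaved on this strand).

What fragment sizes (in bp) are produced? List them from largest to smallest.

58, 51, 9 bp

RsaI sites (GTAC) start at positions 49, 58, 109.
RsaI cuts after base 2 of each site, so after positions 50, 59, 110.
Circular molecule, 3 cuts → 3 fragments:
  51–59 → 9 bp
  60–110 → 51 bp
  111–118 then 1–50 → 8 + 50 = 58 bp
Sorted largest to smallest: 58, 51, 9 bp.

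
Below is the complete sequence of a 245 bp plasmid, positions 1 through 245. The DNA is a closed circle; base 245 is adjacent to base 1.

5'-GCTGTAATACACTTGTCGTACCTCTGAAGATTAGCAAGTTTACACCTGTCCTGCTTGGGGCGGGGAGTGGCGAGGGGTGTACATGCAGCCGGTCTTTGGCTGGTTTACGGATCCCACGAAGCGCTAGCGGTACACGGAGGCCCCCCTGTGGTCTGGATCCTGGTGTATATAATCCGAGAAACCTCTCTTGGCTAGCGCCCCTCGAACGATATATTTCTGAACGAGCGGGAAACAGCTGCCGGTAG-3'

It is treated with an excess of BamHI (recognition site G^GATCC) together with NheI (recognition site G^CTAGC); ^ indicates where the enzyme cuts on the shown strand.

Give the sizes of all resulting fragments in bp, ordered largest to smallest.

BamHI sites (GGATCC) start at positions 109, 155.
BamHI cuts after the first base of each site, so after positions 109, 155.
NheI sites (GCTAGC) start at positions 123, 191.
NheI cuts after the first base of each site, so after positions 123, 191.
Combined cut positions: 109, 123, 155, 191.
Circular molecule, 4 cuts → 4 fragments:
  110–123 → 14 bp
  124–155 → 32 bp
  156–191 → 36 bp
  192–245 then 1–109 → 54 + 109 = 163 bp
Sorted largest to smallest: 163, 36, 32, 14 bp.

163, 36, 32, 14 bp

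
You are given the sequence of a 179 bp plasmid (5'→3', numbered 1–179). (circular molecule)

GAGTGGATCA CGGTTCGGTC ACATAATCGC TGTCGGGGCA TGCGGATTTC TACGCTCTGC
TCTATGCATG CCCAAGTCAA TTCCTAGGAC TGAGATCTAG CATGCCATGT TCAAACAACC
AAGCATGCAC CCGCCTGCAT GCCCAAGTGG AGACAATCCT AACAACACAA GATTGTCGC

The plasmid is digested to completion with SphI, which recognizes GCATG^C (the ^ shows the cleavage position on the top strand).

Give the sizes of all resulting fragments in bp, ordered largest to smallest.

SphI sites (GCATGC) start at positions 38, 66, 100, 123, 137.
SphI cuts after base 5 of each site (before the last base), so after positions 42, 70, 104, 127, 141.
Circular molecule, 5 cuts → 5 fragments:
  43–70 → 28 bp
  71–104 → 34 bp
  105–127 → 23 bp
  128–141 → 14 bp
  142–179 then 1–42 → 38 + 42 = 80 bp
Sorted largest to smallest: 80, 34, 28, 23, 14 bp.

80, 34, 28, 23, 14 bp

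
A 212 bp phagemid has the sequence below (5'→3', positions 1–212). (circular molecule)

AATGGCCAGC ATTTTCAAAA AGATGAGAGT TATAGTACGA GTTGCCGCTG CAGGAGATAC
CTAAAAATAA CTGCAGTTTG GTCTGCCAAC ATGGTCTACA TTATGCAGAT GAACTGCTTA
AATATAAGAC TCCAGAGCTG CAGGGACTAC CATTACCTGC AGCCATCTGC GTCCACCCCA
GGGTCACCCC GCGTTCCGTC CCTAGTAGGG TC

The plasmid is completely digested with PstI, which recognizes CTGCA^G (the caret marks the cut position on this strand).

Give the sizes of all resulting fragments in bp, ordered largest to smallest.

PstI sites (CTGCAG) start at positions 48, 71, 138, 157.
PstI cuts after base 5 of each site (before the last base), so after positions 52, 75, 142, 161.
Circular molecule, 4 cuts → 4 fragments:
  53–75 → 23 bp
  76–142 → 67 bp
  143–161 → 19 bp
  162–212 then 1–52 → 51 + 52 = 103 bp
Sorted largest to smallest: 103, 67, 23, 19 bp.

103, 67, 23, 19 bp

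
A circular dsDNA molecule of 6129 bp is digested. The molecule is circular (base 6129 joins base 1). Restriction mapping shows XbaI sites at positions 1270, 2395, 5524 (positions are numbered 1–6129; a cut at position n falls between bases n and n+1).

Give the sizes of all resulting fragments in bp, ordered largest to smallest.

Circular molecule, 3 cuts → 3 fragments:
  2395 − 1270 = 1125 bp
  5524 − 2395 = 3129 bp
  wrap: 6129 − 5524 + 1270 = 1875 bp
Sorted largest to smallest: 3129, 1875, 1125 bp.

3129, 1875, 1125 bp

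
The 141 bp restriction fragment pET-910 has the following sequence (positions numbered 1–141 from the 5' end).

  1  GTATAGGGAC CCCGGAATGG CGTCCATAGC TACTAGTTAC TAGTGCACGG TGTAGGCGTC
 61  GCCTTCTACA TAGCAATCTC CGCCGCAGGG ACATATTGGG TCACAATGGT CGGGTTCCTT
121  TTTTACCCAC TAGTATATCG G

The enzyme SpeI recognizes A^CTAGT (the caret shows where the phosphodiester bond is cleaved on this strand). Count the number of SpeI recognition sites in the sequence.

3

ACTAGT occurs starting at positions 32, 39, 129.
SpeI cuts at 3 sites.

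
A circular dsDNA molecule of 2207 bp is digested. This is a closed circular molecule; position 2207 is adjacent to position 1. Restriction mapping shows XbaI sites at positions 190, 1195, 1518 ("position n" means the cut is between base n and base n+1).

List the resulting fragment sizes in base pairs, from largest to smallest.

1005, 879, 323 bp

Circular molecule, 3 cuts → 3 fragments:
  1195 − 190 = 1005 bp
  1518 − 1195 = 323 bp
  wrap: 2207 − 1518 + 190 = 879 bp
Sorted largest to smallest: 1005, 879, 323 bp.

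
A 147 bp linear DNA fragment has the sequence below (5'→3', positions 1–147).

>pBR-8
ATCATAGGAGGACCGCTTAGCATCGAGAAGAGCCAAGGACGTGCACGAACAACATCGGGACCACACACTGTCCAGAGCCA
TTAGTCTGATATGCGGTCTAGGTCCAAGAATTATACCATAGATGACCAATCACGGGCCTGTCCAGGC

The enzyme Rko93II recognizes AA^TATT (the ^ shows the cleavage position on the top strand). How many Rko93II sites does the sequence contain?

No occurrence of AATATT is present in the sequence.
Rko93II does not cut: 0 sites.

0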